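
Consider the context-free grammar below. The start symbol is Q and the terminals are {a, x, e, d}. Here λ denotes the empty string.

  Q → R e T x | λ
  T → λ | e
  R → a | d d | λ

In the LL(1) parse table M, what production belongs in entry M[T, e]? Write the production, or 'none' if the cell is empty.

FIRST(T): from T→λ we get {λ}; from T→e we get {e}. So FIRST(T) = {λ, e}.
FIRST(R): from R→a we get {a}; from R→d d we get {d}; from R→λ we get {λ}. So FIRST(R) = {λ, a, d}.
FIRST(Q): from Q→R e T x we get {a, d, e}; from Q→λ we get {λ}. So FIRST(Q) = {λ, a, d, e}.
FOLLOW(Q) includes $ since Q is the start symbol.
FOLLOW(T): in Q→R e T x, T is followed by x with FIRST {x}. Thus FOLLOW(T) = {x}.
For T → λ: FIRST(λ) = {λ}, so it goes in M[T, t] for t ∈ {}; since λ ∈ FIRST, also for every t ∈ FOLLOW(T) = {x}.
For T → e: FIRST(e) = {e}, so it goes in M[T, t] for t ∈ {e}.

T → e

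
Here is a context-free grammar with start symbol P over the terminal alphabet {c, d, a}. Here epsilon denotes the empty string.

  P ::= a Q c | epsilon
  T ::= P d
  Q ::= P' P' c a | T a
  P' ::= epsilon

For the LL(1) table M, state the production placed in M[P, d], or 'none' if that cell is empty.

FIRST(P): from P::=a Q c we get {a}; from P::=epsilon we get {epsilon}. So FIRST(P) = {epsilon, a}.
FIRST(P'): from P'::=epsilon we get {epsilon}. So FIRST(P') = {epsilon}.
FIRST(T): from T::=P d we get {a, d}. So FIRST(T) = {a, d}.
FIRST(Q): from Q::=P' P' c a we get {c}; from Q::=T a we get {a, d}. So FIRST(Q) = {a, c, d}.
FOLLOW(P) includes $ since P is the start symbol.
FOLLOW(P): in T::=P d, P is followed by d with FIRST {d}. Thus FOLLOW(P) = {$, d}.
For P ::= a Q c: FIRST(a Q c) = {a}, so it goes in M[P, t] for t ∈ {a}.
For P ::= epsilon: FIRST(epsilon) = {epsilon}, so it goes in M[P, t] for t ∈ {}; since epsilon ∈ FIRST, also for every t ∈ FOLLOW(P) = {$, d}.

P ::= epsilon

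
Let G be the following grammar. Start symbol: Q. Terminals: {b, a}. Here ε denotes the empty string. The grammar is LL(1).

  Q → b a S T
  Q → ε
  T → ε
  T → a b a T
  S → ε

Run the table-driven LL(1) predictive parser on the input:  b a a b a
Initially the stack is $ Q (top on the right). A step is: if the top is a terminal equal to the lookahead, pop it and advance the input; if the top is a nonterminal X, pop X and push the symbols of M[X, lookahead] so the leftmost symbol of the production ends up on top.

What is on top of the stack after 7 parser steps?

a

     Stack      Input        Action
  1  $ Q        b a a b a $  expand Q → b a S T
  2  $ T S a b  b a a b a $  match b
  3  $ T S a    a a b a $    match a
  4  $ T S      a b a $      expand S → ε
  5  $ T        a b a $      expand T → a b a T
  6  $ T a b a  a b a $      match a
  7  $ T a b    b a $        match b
Stack after step 7: $ T a (top = a).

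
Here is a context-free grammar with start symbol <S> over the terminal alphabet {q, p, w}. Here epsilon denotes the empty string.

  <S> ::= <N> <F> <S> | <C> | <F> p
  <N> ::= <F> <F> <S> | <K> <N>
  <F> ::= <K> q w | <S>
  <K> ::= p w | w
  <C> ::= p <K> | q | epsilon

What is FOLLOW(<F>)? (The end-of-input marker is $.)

{$, p, q, w}

FIRST(<K>): from <K>::=p w we get {p}; from <K>::=w we get {w}. So FIRST(<K>) = {p, w}.
FIRST(<C>): from <C>::=p <K> we get {p}; from <C>::=q we get {q}; from <C>::=epsilon we get {epsilon}. So FIRST(<C>) = {epsilon, p, q}.
FIRST(<S>): from <S>::=<N> <F> <S> we get {epsilon, p, q, w}; from <S>::=<C> we get {epsilon, p, q}; from <S>::=<F> p we get {p, q, w}. So FIRST(<S>) = {epsilon, p, q, w}.
FIRST(<F>): from <F>::=<K> q w we get {p, w}; from <F>::=<S> we get {epsilon, p, q, w}. So FIRST(<F>) = {epsilon, p, q, w}.
FIRST(<N>): from <N>::=<F> <F> <S> we get {epsilon, p, q, w}; from <N>::=<K> <N> we get {p, w}. So FIRST(<N>) = {epsilon, p, q, w}.
FOLLOW(<S>) includes $ since <S> is the start symbol.
FOLLOW(<S>): in <S>::=<N> <F> <S>, the suffix after <S> is empty (adds nothing new); in <N>::=<F> <F> <S>, the suffix after <S> is empty, so FOLLOW(<S>) ⊇ FOLLOW(<N>) = {$, p, q, w}; in <F>::=<S>, the suffix after <S> is empty, so FOLLOW(<S>) ⊇ FOLLOW(<F>) = {$, p, q, w}. Thus FOLLOW(<S>) = {$, p, q, w}.
FOLLOW(<N>): in <S>::=<N> <F> <S>, <N> is followed by <F> <S> with FIRST {epsilon, p, q, w}; in <S>::=<N> <F> <S>, the suffix after <N> is nullable, so FOLLOW(<N>) ⊇ FOLLOW(<S>) = {$, p, q, w}; in <N>::=<K> <N>, the suffix after <N> is empty (adds nothing new). Thus FOLLOW(<N>) = {$, p, q, w}.
FOLLOW(<F>): in <S>::=<N> <F> <S>, <F> is followed by <S> with FIRST {epsilon, p, q, w}; in <S>::=<N> <F> <S>, the suffix after <F> is nullable, so FOLLOW(<F>) ⊇ FOLLOW(<S>) = {$, p, q, w}; in <S>::=<F> p, <F> is followed by p with FIRST {p}; in <N>::=<F> <F> <S> (occurrence 1), <F> is followed by <F> <S> with FIRST {epsilon, p, q, w}; in <N>::=<F> <F> <S> (occurrence 1), the suffix after <F> is nullable, so FOLLOW(<F>) ⊇ FOLLOW(<N>) = {$, p, q, w}; in <N>::=<F> <F> <S> (occurrence 2), <F> is followed by <S> with FIRST {epsilon, p, q, w}; in <N>::=<F> <F> <S> (occurrence 2), the suffix after <F> is nullable, so FOLLOW(<F>) ⊇ FOLLOW(<N>) = {$, p, q, w}. Thus FOLLOW(<F>) = {$, p, q, w}.
FOLLOW(<C>): in <S>::=<C>, the suffix after <C> is empty, so FOLLOW(<C>) ⊇ FOLLOW(<S>) = {$, p, q, w}. Thus FOLLOW(<C>) = {$, p, q, w}.
FOLLOW(<K>): in <N>::=<K> <N>, <K> is followed by <N> with FIRST {epsilon, p, q, w}; in <N>::=<K> <N>, the suffix after <K> is nullable, so FOLLOW(<K>) ⊇ FOLLOW(<N>) = {$, p, q, w}; in <F>::=<K> q w, <K> is followed by q w with FIRST {q}; in <C>::=p <K>, the suffix after <K> is empty, so FOLLOW(<K>) ⊇ FOLLOW(<C>) = {$, p, q, w}. Thus FOLLOW(<K>) = {$, p, q, w}.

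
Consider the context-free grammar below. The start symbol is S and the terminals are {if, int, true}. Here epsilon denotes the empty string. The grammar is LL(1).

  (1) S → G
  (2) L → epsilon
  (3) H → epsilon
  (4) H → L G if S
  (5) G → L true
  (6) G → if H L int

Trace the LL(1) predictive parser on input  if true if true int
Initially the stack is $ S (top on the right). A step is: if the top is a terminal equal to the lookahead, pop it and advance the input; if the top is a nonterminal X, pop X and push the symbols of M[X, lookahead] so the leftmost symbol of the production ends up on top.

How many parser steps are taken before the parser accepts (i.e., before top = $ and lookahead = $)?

15

step 1: stack=$ S  input=if true if true int $  — expand S → G
step 2: stack=$ G  input=if true if true int $  — expand G → if H L int
step 3: stack=$ int L H if  input=if true if true int $  — match if
step 4: stack=$ int L H  input=true if true int $  — expand H → L G if S
step 5: stack=$ int L S if G L  input=true if true int $  — expand L → epsilon
step 6: stack=$ int L S if G  input=true if true int $  — expand G → L true
step 7: stack=$ int L S if true L  input=true if true int $  — expand L → epsilon
step 8: stack=$ int L S if true  input=true if true int $  — match true
step 9: stack=$ int L S if  input=if true int $  — match if
step 10: stack=$ int L S  input=true int $  — expand S → G
step 11: stack=$ int L G  input=true int $  — expand G → L true
step 12: stack=$ int L true L  input=true int $  — expand L → epsilon
step 13: stack=$ int L true  input=true int $  — match true
step 14: stack=$ int L  input=int $  — expand L → epsilon
step 15: stack=$ int  input=int $  — match int
Accept reached after 15 steps.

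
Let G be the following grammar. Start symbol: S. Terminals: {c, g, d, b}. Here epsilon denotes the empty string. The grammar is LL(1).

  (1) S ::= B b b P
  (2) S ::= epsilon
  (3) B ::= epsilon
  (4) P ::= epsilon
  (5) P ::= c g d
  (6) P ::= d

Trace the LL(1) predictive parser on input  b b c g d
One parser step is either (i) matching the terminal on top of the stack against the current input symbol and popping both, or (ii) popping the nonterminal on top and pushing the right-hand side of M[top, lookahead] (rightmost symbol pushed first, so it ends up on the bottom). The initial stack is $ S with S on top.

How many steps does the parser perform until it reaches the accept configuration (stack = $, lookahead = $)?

step 1: stack=$ S  input=b b c g d $  — expand S ::= B b b P
step 2: stack=$ P b b B  input=b b c g d $  — expand B ::= epsilon
step 3: stack=$ P b b  input=b b c g d $  — match b
step 4: stack=$ P b  input=b c g d $  — match b
step 5: stack=$ P  input=c g d $  — expand P ::= c g d
step 6: stack=$ d g c  input=c g d $  — match c
step 7: stack=$ d g  input=g d $  — match g
step 8: stack=$ d  input=d $  — match d
Accept reached after 8 steps.

8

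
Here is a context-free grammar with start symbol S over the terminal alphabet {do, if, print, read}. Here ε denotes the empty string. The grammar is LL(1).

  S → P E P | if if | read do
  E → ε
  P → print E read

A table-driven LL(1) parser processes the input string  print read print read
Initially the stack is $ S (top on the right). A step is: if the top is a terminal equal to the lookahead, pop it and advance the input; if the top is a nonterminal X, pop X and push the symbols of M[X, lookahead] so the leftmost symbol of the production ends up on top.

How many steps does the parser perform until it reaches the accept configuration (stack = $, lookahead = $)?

10

step 1: stack=$ S  input=print read print read $  — expand S → P E P
step 2: stack=$ P E P  input=print read print read $  — expand P → print E read
step 3: stack=$ P E read E print  input=print read print read $  — match print
step 4: stack=$ P E read E  input=read print read $  — expand E → ε
step 5: stack=$ P E read  input=read print read $  — match read
step 6: stack=$ P E  input=print read $  — expand E → ε
step 7: stack=$ P  input=print read $  — expand P → print E read
step 8: stack=$ read E print  input=print read $  — match print
step 9: stack=$ read E  input=read $  — expand E → ε
step 10: stack=$ read  input=read $  — match read
Accept reached after 10 steps.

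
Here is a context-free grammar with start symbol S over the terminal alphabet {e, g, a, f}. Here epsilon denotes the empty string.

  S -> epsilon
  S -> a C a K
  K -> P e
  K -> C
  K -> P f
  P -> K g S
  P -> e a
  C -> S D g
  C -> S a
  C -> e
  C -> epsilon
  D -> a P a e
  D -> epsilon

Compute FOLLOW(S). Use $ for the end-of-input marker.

FIRST(S) = {epsilon, a}
FIRST(D) = {epsilon, a}
FIRST(C) = {epsilon, a, e, g}  (via S D g, S a)
FIRST(K) = {epsilon, a, e, g}  (via P e, C, P f)
FIRST(P) = {a, e, g}  (via K g S)
FOLLOW(S) includes $ since S is the start symbol.
FOLLOW(P): in K->P e, P is followed by e with FIRST {e}; in K->P f, P is followed by f with FIRST {f}; in D->a P a e, P is followed by a e with FIRST {a}. Thus FOLLOW(P) = {a, e, f}.
FOLLOW(S): in P->K g S, the suffix after S is empty, so FOLLOW(S) ⊇ FOLLOW(P) = {a, e, f}; in C->S D g, S is followed by D g with FIRST {a, g}; in C->S a, S is followed by a with FIRST {a}. Thus FOLLOW(S) = {$, a, e, f, g}.
FOLLOW(K): in S->a C a K, the suffix after K is empty, so FOLLOW(K) ⊇ FOLLOW(S) = {$, a, e, f, g}; in P->K g S, K is followed by g S with FIRST {g}. Thus FOLLOW(K) = {$, a, e, f, g}.
FOLLOW(C): in S->a C a K, C is followed by a K with FIRST {a}; in K->C, the suffix after C is empty, so FOLLOW(C) ⊇ FOLLOW(K) = {$, a, e, f, g}. Thus FOLLOW(C) = {$, a, e, f, g}.
FOLLOW(D): in C->S D g, D is followed by g with FIRST {g}. Thus FOLLOW(D) = {g}.

{$, a, e, f, g}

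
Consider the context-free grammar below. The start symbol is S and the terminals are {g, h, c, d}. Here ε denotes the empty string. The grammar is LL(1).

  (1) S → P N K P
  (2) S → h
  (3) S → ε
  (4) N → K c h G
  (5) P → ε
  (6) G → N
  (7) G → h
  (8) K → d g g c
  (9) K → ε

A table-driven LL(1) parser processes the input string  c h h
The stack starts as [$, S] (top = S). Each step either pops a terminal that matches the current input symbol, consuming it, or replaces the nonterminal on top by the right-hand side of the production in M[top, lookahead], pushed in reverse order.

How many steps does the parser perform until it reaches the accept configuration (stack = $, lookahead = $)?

10

      Stack          Input    Action
   1  $ S            c h h $  expand S → P N K P
   2  $ P K N P      c h h $  expand P → ε
   3  $ P K N        c h h $  expand N → K c h G
   4  $ P K G h c K  c h h $  expand K → ε
   5  $ P K G h c    c h h $  match c
   6  $ P K G h      h h $    match h
   7  $ P K G        h $      expand G → h
   8  $ P K h        h $      match h
   9  $ P K          $        expand K → ε
  10  $ P            $        expand P → ε
Accept reached after 10 steps.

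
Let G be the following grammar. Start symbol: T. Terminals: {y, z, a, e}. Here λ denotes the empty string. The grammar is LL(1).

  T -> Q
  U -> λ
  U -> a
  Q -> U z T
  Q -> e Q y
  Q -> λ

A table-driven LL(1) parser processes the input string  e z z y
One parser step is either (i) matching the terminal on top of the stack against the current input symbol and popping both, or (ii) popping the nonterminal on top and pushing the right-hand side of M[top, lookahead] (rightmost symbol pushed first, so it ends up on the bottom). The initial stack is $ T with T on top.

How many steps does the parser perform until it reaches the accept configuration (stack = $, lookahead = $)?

13

step 1: stack=$ T  input=e z z y $  — expand T -> Q
step 2: stack=$ Q  input=e z z y $  — expand Q -> e Q y
step 3: stack=$ y Q e  input=e z z y $  — match e
step 4: stack=$ y Q  input=z z y $  — expand Q -> U z T
step 5: stack=$ y T z U  input=z z y $  — expand U -> λ
step 6: stack=$ y T z  input=z z y $  — match z
step 7: stack=$ y T  input=z y $  — expand T -> Q
step 8: stack=$ y Q  input=z y $  — expand Q -> U z T
step 9: stack=$ y T z U  input=z y $  — expand U -> λ
step 10: stack=$ y T z  input=z y $  — match z
step 11: stack=$ y T  input=y $  — expand T -> Q
step 12: stack=$ y Q  input=y $  — expand Q -> λ
step 13: stack=$ y  input=y $  — match y
Accept reached after 13 steps.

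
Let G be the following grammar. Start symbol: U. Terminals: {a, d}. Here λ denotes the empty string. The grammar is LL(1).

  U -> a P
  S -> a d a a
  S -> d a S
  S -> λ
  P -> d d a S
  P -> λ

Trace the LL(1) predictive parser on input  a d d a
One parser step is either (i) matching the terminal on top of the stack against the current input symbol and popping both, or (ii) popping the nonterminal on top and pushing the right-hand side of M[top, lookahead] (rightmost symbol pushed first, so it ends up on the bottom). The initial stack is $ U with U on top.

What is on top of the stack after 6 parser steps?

     Stack      Input      Action
  1  $ U        a d d a $  expand U -> a P
  2  $ P a      a d d a $  match a
  3  $ P        d d a $    expand P -> d d a S
  4  $ S a d d  d d a $    match d
  5  $ S a d    d a $      match d
  6  $ S a      a $        match a
Stack after step 6: $ S (top = S).

S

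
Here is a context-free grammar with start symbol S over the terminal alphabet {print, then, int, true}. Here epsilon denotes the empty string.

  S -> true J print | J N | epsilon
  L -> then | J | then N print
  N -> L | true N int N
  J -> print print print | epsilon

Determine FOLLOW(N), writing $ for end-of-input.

{$, int, print}

FIRST(J): from J->print print print we get {print}; from J->epsilon we get {epsilon}. So FIRST(J) = {epsilon, print}.
FIRST(L): from L->then we get {then}; from L->J we get {epsilon, print}; from L->then N print we get {then}. So FIRST(L) = {epsilon, print, then}.
FIRST(N): from N->L we get {epsilon, print, then}; from N->true N int N we get {true}. So FIRST(N) = {epsilon, print, then, true}.
FIRST(S): from S->true J print we get {true}; from S->J N we get {epsilon, print, then, true}; from S->epsilon we get {epsilon}. So FIRST(S) = {epsilon, print, then, true}.
FOLLOW(S) includes $ since S is the start symbol.
FOLLOW(S): S appears on no right-hand side. Thus FOLLOW(S) = {$}.
FOLLOW(N): in S->J N, the suffix after N is empty, so FOLLOW(N) ⊇ FOLLOW(S) = {$}; in L->then N print, N is followed by print with FIRST {print}; in N->true N int N (occurrence 1), N is followed by int N with FIRST {int}; in N->true N int N (occurrence 2), the suffix after N is empty (adds nothing new). Thus FOLLOW(N) = {$, int, print}.
FOLLOW(L): in N->L, the suffix after L is empty, so FOLLOW(L) ⊇ FOLLOW(N) = {$, int, print}. Thus FOLLOW(L) = {$, int, print}.
FOLLOW(J): in S->true J print, J is followed by print with FIRST {print}; in S->J N, J is followed by N with FIRST {epsilon, print, then, true}; in S->J N, the suffix after J is nullable, so FOLLOW(J) ⊇ FOLLOW(S) = {$}; in L->J, the suffix after J is empty, so FOLLOW(J) ⊇ FOLLOW(L) = {$, int, print}. Thus FOLLOW(J) = {$, int, print, then, true}.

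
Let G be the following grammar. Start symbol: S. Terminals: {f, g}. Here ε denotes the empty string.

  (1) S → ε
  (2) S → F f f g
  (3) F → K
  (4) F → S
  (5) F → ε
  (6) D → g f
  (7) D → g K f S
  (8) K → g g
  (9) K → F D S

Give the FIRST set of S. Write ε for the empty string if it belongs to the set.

FIRST(D): from D→g f we get {g}; from D→g K f S we get {g}. So FIRST(D) = {g}.
FIRST(S): from S→ε we get {ε}; from S→F f f g we get {f, g}. So FIRST(S) = {ε, f, g}.
FIRST(F): from F→K we get {f, g}; from F→S we get {ε, f, g}; from F→ε we get {ε}. So FIRST(F) = {ε, f, g}.
FIRST(K): from K→g g we get {g}; from K→F D S we get {f, g}. So FIRST(K) = {f, g}.

{ε, f, g}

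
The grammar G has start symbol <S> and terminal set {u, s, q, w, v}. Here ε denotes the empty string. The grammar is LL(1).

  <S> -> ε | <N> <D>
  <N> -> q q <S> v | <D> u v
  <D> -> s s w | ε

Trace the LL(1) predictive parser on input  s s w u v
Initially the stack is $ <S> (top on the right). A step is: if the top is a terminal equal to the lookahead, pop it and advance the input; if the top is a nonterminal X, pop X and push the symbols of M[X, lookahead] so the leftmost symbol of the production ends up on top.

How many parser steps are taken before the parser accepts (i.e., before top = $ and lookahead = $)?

9

     Stack            Input        Action
  1  $ <S>            s s w u v $  expand <S> -> <N> <D>
  2  $ <D> <N>        s s w u v $  expand <N> -> <D> u v
  3  $ <D> v u <D>    s s w u v $  expand <D> -> s s w
  4  $ <D> v u w s s  s s w u v $  match s
  5  $ <D> v u w s    s w u v $    match s
  6  $ <D> v u w      w u v $      match w
  7  $ <D> v u        u v $        match u
  8  $ <D> v          v $          match v
  9  $ <D>            $            expand <D> -> ε
Accept reached after 9 steps.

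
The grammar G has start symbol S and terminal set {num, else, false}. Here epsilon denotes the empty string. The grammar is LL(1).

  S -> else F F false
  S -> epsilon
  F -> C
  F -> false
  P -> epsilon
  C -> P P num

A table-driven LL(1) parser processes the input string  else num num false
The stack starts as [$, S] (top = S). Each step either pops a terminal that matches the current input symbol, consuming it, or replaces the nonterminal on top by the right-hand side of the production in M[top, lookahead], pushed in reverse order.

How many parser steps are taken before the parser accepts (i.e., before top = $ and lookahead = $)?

step 1: stack=$ S  input=else num num false $  — expand S -> else F F false
step 2: stack=$ false F F else  input=else num num false $  — match else
step 3: stack=$ false F F  input=num num false $  — expand F -> C
step 4: stack=$ false F C  input=num num false $  — expand C -> P P num
step 5: stack=$ false F num P P  input=num num false $  — expand P -> epsilon
step 6: stack=$ false F num P  input=num num false $  — expand P -> epsilon
step 7: stack=$ false F num  input=num num false $  — match num
step 8: stack=$ false F  input=num false $  — expand F -> C
step 9: stack=$ false C  input=num false $  — expand C -> P P num
step 10: stack=$ false num P P  input=num false $  — expand P -> epsilon
step 11: stack=$ false num P  input=num false $  — expand P -> epsilon
step 12: stack=$ false num  input=num false $  — match num
step 13: stack=$ false  input=false $  — match false
Accept reached after 13 steps.

13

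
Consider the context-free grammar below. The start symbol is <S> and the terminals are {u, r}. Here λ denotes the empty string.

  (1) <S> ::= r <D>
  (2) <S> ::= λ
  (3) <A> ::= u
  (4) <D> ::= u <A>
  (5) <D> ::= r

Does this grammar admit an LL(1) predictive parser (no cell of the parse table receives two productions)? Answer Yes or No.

FIRST(<S>) = {λ, r}
FIRST(<A>) = {u}
FIRST(<D>) = {r, u}
FOLLOW(<S>) = {$}
FOLLOW(<A>) = {$}
FOLLOW(<D>) = {$}
Each cell of M receives at most one production.

Yes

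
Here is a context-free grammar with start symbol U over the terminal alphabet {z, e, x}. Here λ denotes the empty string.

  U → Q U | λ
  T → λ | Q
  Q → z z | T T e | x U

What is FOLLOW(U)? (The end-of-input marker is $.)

FIRST(U) = {λ, e, x, z}  (via Q U)
FIRST(T) = {λ, e, x, z}  (via Q)
FIRST(Q) = {e, x, z}  (via T T e)
FOLLOW(U) includes $ since U is the start symbol.
FOLLOW(T): in Q→T T e (occurrence 1), T is followed by T e with FIRST {e, x, z}; in Q→T T e (occurrence 2), T is followed by e with FIRST {e}. Thus FOLLOW(T) = {e, x, z}.
FOLLOW(U): in U→Q U, the suffix after U is empty (adds nothing new); in Q→x U, the suffix after U is empty, so FOLLOW(U) ⊇ FOLLOW(Q) = {$, e, x, z}. Thus FOLLOW(U) = {$, e, x, z}.
FOLLOW(Q): in U→Q U, Q is followed by U with FIRST {λ, e, x, z}; in U→Q U, the suffix after Q is nullable, so FOLLOW(Q) ⊇ FOLLOW(U) = {$, e, x, z}; in T→Q, the suffix after Q is empty, so FOLLOW(Q) ⊇ FOLLOW(T) = {e, x, z}. Thus FOLLOW(Q) = {$, e, x, z}.

{$, e, x, z}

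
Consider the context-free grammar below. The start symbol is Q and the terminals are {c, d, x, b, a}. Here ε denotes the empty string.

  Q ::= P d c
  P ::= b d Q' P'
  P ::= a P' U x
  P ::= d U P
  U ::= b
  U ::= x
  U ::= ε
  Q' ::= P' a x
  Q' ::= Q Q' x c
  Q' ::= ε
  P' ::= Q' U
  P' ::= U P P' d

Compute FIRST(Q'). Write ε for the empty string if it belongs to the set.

{ε, a, b, d, x}

FIRST(P): from P::=b d Q' P' we get {b}; from P::=a P' U x we get {a}; from P::=d U P we get {d}. So FIRST(P) = {a, b, d}.
FIRST(U): from U::=b we get {b}; from U::=x we get {x}; from U::=ε we get {ε}. So FIRST(U) = {ε, b, x}.
FIRST(Q): from Q::=P d c we get {a, b, d}. So FIRST(Q) = {a, b, d}.
FIRST(Q'): from Q'::=P' a x we get {a, b, d, x}; from Q'::=Q Q' x c we get {a, b, d}; from Q'::=ε we get {ε}. So FIRST(Q') = {ε, a, b, d, x}.
FIRST(P'): from P'::=Q' U we get {ε, a, b, d, x}; from P'::=U P P' d we get {a, b, d, x}. So FIRST(P') = {ε, a, b, d, x}.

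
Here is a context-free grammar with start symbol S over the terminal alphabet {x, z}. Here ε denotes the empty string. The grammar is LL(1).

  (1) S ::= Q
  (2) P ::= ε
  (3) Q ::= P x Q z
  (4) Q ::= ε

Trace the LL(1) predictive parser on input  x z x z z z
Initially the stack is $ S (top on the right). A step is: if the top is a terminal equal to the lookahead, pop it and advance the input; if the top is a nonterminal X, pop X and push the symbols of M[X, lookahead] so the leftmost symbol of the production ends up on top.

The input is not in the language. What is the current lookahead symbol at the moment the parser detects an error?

step 1: stack=$ S  input=x z x z z z $  — expand S ::= Q
step 2: stack=$ Q  input=x z x z z z $  — expand Q ::= P x Q z
step 3: stack=$ z Q x P  input=x z x z z z $  — expand P ::= ε
step 4: stack=$ z Q x  input=x z x z z z $  — match x
step 5: stack=$ z Q  input=z x z z z $  — expand Q ::= ε
step 6: stack=$ z  input=z x z z z $  — match z
step 7: stack=$  input=x z z z $  — error: stack empty but input remains

x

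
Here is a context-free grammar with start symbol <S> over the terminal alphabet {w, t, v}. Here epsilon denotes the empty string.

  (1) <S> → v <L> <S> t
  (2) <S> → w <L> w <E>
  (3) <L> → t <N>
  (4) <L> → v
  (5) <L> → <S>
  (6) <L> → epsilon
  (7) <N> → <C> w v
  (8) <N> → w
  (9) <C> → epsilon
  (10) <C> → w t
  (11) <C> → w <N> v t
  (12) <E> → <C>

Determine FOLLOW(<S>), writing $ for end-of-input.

{$, t, v, w}

FIRST(<S>): from <S>→v <L> <S> t we get {v}; from <S>→w <L> w <E> we get {w}. So FIRST(<S>) = {v, w}.
FIRST(<C>): from <C>→epsilon we get {epsilon}; from <C>→w t we get {w}; from <C>→w <N> v t we get {w}. So FIRST(<C>) = {epsilon, w}.
FIRST(<L>): from <L>→t <N> we get {t}; from <L>→v we get {v}; from <L>→<S> we get {v, w}; from <L>→epsilon we get {epsilon}. So FIRST(<L>) = {epsilon, t, v, w}.
FIRST(<N>): from <N>→<C> w v we get {w}; from <N>→w we get {w}. So FIRST(<N>) = {w}.
FIRST(<E>): from <E>→<C> we get {epsilon, w}. So FIRST(<E>) = {epsilon, w}.
FOLLOW(<S>) includes $ since <S> is the start symbol.
FOLLOW(<L>): in <S>→v <L> <S> t, <L> is followed by <S> t with FIRST {v, w}; in <S>→w <L> w <E>, <L> is followed by w <E> with FIRST {w}. Thus FOLLOW(<L>) = {v, w}.
FOLLOW(<S>): in <S>→v <L> <S> t, <S> is followed by t with FIRST {t}; in <L>→<S>, the suffix after <S> is empty, so FOLLOW(<S>) ⊇ FOLLOW(<L>) = {v, w}. Thus FOLLOW(<S>) = {$, t, v, w}.
FOLLOW(<N>): in <L>→t <N>, the suffix after <N> is empty, so FOLLOW(<N>) ⊇ FOLLOW(<L>) = {v, w}; in <C>→w <N> v t, <N> is followed by v t with FIRST {v}. Thus FOLLOW(<N>) = {v, w}.
FOLLOW(<E>): in <S>→w <L> w <E>, the suffix after <E> is empty, so FOLLOW(<E>) ⊇ FOLLOW(<S>) = {$, t, v, w}. Thus FOLLOW(<E>) = {$, t, v, w}.
FOLLOW(<C>): in <N>→<C> w v, <C> is followed by w v with FIRST {w}; in <E>→<C>, the suffix after <C> is empty, so FOLLOW(<C>) ⊇ FOLLOW(<E>) = {$, t, v, w}. Thus FOLLOW(<C>) = {$, t, v, w}.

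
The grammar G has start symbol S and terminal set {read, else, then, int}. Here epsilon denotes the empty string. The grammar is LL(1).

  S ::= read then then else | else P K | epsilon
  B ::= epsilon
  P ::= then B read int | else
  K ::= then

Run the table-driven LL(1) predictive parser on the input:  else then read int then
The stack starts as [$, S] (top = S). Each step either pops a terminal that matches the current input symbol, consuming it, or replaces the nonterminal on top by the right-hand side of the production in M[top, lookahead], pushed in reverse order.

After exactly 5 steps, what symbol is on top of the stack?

     Stack                Input                      Action
  1  $ S                  else then read int then $  expand S ::= else P K
  2  $ K P else           else then read int then $  match else
  3  $ K P                then read int then $       expand P ::= then B read int
  4  $ K int read B then  then read int then $       match then
  5  $ K int read B       read int then $            expand B ::= epsilon
Stack after step 5: $ K int read (top = read).

read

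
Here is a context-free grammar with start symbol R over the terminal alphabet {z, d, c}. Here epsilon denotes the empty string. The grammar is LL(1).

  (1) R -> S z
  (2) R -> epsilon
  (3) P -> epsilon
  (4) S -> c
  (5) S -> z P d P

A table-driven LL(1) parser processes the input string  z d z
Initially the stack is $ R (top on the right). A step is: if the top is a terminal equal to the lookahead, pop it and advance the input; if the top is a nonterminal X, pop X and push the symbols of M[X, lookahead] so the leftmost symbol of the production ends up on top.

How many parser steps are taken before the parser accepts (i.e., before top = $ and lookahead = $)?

7

step 1: stack=$ R  input=z d z $  — expand R -> S z
step 2: stack=$ z S  input=z d z $  — expand S -> z P d P
step 3: stack=$ z P d P z  input=z d z $  — match z
step 4: stack=$ z P d P  input=d z $  — expand P -> epsilon
step 5: stack=$ z P d  input=d z $  — match d
step 6: stack=$ z P  input=z $  — expand P -> epsilon
step 7: stack=$ z  input=z $  — match z
Accept reached after 7 steps.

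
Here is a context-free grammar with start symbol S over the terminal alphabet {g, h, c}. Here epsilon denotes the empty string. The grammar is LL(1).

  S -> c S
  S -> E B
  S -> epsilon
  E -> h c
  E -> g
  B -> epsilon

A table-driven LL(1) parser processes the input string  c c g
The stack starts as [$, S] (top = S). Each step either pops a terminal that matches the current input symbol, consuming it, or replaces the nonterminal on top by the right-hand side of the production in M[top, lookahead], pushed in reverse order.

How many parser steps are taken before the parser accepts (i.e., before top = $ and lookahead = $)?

8

step 1: stack=$ S  input=c c g $  — expand S -> c S
step 2: stack=$ S c  input=c c g $  — match c
step 3: stack=$ S  input=c g $  — expand S -> c S
step 4: stack=$ S c  input=c g $  — match c
step 5: stack=$ S  input=g $  — expand S -> E B
step 6: stack=$ B E  input=g $  — expand E -> g
step 7: stack=$ B g  input=g $  — match g
step 8: stack=$ B  input=$  — expand B -> epsilon
Accept reached after 8 steps.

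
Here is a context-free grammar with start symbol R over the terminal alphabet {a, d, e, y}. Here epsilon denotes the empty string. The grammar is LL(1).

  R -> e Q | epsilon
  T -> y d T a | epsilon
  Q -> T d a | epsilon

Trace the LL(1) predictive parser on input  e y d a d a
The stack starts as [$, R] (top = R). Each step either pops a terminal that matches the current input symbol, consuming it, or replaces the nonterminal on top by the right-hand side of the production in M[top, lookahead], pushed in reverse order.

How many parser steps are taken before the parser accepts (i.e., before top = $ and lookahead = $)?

10

      Stack          Input          Action
   1  $ R            e y d a d a $  expand R -> e Q
   2  $ Q e          e y d a d a $  match e
   3  $ Q            y d a d a $    expand Q -> T d a
   4  $ a d T        y d a d a $    expand T -> y d T a
   5  $ a d a T d y  y d a d a $    match y
   6  $ a d a T d    d a d a $      match d
   7  $ a d a T      a d a $        expand T -> epsilon
   8  $ a d a        a d a $        match a
   9  $ a d          d a $          match d
  10  $ a            a $            match a
Accept reached after 10 steps.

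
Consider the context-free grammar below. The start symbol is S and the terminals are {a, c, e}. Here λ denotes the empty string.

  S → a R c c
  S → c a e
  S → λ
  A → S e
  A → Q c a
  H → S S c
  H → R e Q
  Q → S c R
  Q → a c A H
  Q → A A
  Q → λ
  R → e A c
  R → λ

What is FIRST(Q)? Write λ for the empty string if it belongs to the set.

{λ, a, c, e}

FIRST(S): from S→a R c c we get {a}; from S→c a e we get {c}; from S→λ we get {λ}. So FIRST(S) = {λ, a, c}.
FIRST(R): from R→e A c we get {e}; from R→λ we get {λ}. So FIRST(R) = {λ, e}.
FIRST(H): from H→S S c we get {a, c}; from H→R e Q we get {e}. So FIRST(H) = {a, c, e}.
FIRST(A): from A→S e we get {a, c, e}; from A→Q c a we get {a, c, e}. So FIRST(A) = {a, c, e}.
FIRST(Q): from Q→S c R we get {a, c}; from Q→a c A H we get {a}; from Q→A A we get {a, c, e}; from Q→λ we get {λ}. So FIRST(Q) = {λ, a, c, e}.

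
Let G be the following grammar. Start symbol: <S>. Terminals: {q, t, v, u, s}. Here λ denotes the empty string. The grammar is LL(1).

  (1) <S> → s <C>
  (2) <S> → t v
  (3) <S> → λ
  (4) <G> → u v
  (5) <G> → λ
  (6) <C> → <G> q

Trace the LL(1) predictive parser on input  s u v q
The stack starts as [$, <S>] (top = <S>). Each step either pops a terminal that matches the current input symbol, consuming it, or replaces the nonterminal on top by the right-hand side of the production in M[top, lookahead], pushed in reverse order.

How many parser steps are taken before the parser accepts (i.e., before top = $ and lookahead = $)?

7

step 1: stack=$ <S>  input=s u v q $  — expand <S> → s <C>
step 2: stack=$ <C> s  input=s u v q $  — match s
step 3: stack=$ <C>  input=u v q $  — expand <C> → <G> q
step 4: stack=$ q <G>  input=u v q $  — expand <G> → u v
step 5: stack=$ q v u  input=u v q $  — match u
step 6: stack=$ q v  input=v q $  — match v
step 7: stack=$ q  input=q $  — match q
Accept reached after 7 steps.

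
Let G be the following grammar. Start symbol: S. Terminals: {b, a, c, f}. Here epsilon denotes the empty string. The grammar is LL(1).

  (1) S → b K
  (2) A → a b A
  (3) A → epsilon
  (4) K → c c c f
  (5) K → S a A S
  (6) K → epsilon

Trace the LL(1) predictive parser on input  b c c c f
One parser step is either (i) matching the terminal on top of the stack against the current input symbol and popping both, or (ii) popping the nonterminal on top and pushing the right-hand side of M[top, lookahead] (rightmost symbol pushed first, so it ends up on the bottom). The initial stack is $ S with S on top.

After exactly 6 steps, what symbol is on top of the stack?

f

     Stack      Input        Action
  1  $ S        b c c c f $  expand S → b K
  2  $ K b      b c c c f $  match b
  3  $ K        c c c f $    expand K → c c c f
  4  $ f c c c  c c c f $    match c
  5  $ f c c    c c f $      match c
  6  $ f c      c f $        match c
Stack after step 6: $ f (top = f).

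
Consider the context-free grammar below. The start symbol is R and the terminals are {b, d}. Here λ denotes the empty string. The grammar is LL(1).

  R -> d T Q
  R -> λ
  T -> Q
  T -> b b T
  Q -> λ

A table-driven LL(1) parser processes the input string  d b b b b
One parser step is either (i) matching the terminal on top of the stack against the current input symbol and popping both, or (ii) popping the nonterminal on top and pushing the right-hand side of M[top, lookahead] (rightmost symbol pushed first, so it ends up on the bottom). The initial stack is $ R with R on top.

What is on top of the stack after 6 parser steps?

step 1: stack=$ R  input=d b b b b $  — expand R -> d T Q
step 2: stack=$ Q T d  input=d b b b b $  — match d
step 3: stack=$ Q T  input=b b b b $  — expand T -> b b T
step 4: stack=$ Q T b b  input=b b b b $  — match b
step 5: stack=$ Q T b  input=b b b $  — match b
step 6: stack=$ Q T  input=b b $  — expand T -> b b T
Stack after step 6: $ Q T b b (top = b).

b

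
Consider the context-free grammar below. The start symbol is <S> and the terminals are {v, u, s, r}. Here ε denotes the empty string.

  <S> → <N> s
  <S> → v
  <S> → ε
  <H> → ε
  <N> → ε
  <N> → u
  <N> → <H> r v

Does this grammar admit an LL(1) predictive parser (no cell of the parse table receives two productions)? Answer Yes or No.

Yes

FIRST(<S>) = {ε, r, s, u, v}
FIRST(<H>) = {ε}
FIRST(<N>) = {ε, r, u}
FOLLOW(<S>) = {$}
FOLLOW(<H>) = {r}
FOLLOW(<N>) = {s}
Each cell of M receives at most one production.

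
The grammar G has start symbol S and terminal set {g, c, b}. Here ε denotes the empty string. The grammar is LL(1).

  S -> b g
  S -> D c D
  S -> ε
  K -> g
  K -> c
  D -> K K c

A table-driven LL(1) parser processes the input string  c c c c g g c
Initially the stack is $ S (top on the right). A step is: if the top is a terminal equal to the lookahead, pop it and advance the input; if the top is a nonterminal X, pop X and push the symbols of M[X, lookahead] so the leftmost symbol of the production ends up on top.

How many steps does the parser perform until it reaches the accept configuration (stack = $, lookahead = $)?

14

      Stack        Input            Action
   1  $ S          c c c c g g c $  expand S -> D c D
   2  $ D c D      c c c c g g c $  expand D -> K K c
   3  $ D c c K K  c c c c g g c $  expand K -> c
   4  $ D c c K c  c c c c g g c $  match c
   5  $ D c c K    c c c g g c $    expand K -> c
   6  $ D c c c    c c c g g c $    match c
   7  $ D c c      c c g g c $      match c
   8  $ D c        c g g c $        match c
   9  $ D          g g c $          expand D -> K K c
  10  $ c K K      g g c $          expand K -> g
  11  $ c K g      g g c $          match g
  12  $ c K        g c $            expand K -> g
  13  $ c g        g c $            match g
  14  $ c          c $              match c
Accept reached after 14 steps.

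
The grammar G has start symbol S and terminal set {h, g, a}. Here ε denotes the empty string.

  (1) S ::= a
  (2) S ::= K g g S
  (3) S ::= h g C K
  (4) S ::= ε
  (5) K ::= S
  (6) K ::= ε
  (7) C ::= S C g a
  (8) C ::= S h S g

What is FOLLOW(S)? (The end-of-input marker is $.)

{$, a, g, h}

FIRST(S) = {ε, a, g, h}  (via K g g S)
FIRST(K) = {ε, a, g, h}  (via S)
FIRST(C) = {a, g, h}  (via S C g a, S h S g)
FOLLOW(S) includes $ since S is the start symbol.
FOLLOW(S): in S::=K g g S, the suffix after S is empty (adds nothing new); in K::=S, the suffix after S is empty, so FOLLOW(S) ⊇ FOLLOW(K) = {$, a, g, h}; in C::=S C g a, S is followed by C g a with FIRST {a, g, h}; in C::=S h S g (occurrence 1), S is followed by h S g with FIRST {h}; in C::=S h S g (occurrence 2), S is followed by g with FIRST {g}. Thus FOLLOW(S) = {$, a, g, h}.
FOLLOW(K): in S::=K g g S, K is followed by g g S with FIRST {g}; in S::=h g C K, the suffix after K is empty, so FOLLOW(K) ⊇ FOLLOW(S) = {$, a, g, h}. Thus FOLLOW(K) = {$, a, g, h}.
FOLLOW(C): in S::=h g C K, C is followed by K with FIRST {ε, a, g, h}; in S::=h g C K, the suffix after C is nullable, so FOLLOW(C) ⊇ FOLLOW(S) = {$, a, g, h}; in C::=S C g a, C is followed by g a with FIRST {g}. Thus FOLLOW(C) = {$, a, g, h}.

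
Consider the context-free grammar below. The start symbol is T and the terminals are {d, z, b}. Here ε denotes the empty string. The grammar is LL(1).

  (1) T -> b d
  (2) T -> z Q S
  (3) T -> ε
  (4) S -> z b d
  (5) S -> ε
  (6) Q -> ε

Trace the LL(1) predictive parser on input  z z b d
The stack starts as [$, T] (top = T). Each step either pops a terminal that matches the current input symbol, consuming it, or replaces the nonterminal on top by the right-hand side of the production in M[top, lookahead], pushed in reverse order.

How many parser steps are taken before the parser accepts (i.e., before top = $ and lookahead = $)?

     Stack    Input      Action
  1  $ T      z z b d $  expand T -> z Q S
  2  $ S Q z  z z b d $  match z
  3  $ S Q    z b d $    expand Q -> ε
  4  $ S      z b d $    expand S -> z b d
  5  $ d b z  z b d $    match z
  6  $ d b    b d $      match b
  7  $ d      d $        match d
Accept reached after 7 steps.

7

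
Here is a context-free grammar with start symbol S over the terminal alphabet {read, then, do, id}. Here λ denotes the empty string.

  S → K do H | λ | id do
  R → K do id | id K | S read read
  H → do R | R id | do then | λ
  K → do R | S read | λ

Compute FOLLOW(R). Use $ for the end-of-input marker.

{$, do, id, read}

FIRST(S): from S→K do H we get {do, id, read}; from S→λ we get {λ}; from S→id do we get {id}. So FIRST(S) = {λ, do, id, read}.
FIRST(K): from K→do R we get {do}; from K→S read we get {do, id, read}; from K→λ we get {λ}. So FIRST(K) = {λ, do, id, read}.
FIRST(R): from R→K do id we get {do, id, read}; from R→id K we get {id}; from R→S read read we get {do, id, read}. So FIRST(R) = {do, id, read}.
FIRST(H): from H→do R we get {do}; from H→R id we get {do, id, read}; from H→do then we get {do}; from H→λ we get {λ}. So FIRST(H) = {λ, do, id, read}.
FOLLOW(S) includes $ since S is the start symbol.
FOLLOW(S): in R→S read read, S is followed by read read with FIRST {read}; in K→S read, S is followed by read with FIRST {read}. Thus FOLLOW(S) = {$, read}.
FOLLOW(H): in S→K do H, the suffix after H is empty, so FOLLOW(H) ⊇ FOLLOW(S) = {$, read}. Thus FOLLOW(H) = {$, read}.
FOLLOW(R): in H→do R, the suffix after R is empty, so FOLLOW(R) ⊇ FOLLOW(H) = {$, read}; in H→R id, R is followed by id with FIRST {id}; in K→do R, the suffix after R is empty, so FOLLOW(R) ⊇ FOLLOW(K) = {$, do, id, read}. Thus FOLLOW(R) = {$, do, id, read}.
FOLLOW(K): in S→K do H, K is followed by do H with FIRST {do}; in R→K do id, K is followed by do id with FIRST {do}; in R→id K, the suffix after K is empty, so FOLLOW(K) ⊇ FOLLOW(R) = {$, do, id, read}. Thus FOLLOW(K) = {$, do, id, read}.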